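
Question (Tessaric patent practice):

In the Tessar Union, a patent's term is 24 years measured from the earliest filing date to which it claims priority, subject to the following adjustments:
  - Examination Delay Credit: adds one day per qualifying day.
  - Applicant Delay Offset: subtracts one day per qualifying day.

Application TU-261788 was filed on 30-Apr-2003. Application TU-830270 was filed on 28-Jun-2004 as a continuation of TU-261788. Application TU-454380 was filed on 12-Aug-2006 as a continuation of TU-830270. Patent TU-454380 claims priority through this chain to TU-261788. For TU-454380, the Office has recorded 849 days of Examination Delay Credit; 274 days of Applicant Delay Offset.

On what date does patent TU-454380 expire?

2028-11-25

Earliest priority filing: 30 April 2003.
Base term: 30 April 2003 + 24 years → 30 April 2027.
Examination Delay Credit: +849 days → 26 August 2029.
Applicant Delay Offset: −274 days → 25 November 2028.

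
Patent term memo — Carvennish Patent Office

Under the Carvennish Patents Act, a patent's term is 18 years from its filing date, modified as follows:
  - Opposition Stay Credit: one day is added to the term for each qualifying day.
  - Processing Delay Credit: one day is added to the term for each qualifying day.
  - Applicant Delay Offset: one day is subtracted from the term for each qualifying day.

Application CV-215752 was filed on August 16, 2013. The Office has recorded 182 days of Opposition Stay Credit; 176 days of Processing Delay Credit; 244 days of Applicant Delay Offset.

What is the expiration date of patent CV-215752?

December 8, 2031

Base term: filing date + 18 years → 16 August 2031.
Opposition Stay Credit: +182 days → 14 February 2032.
Processing Delay Credit: +176 days → 8 August 2032.
Applicant Delay Offset: −244 days → 8 December 2031.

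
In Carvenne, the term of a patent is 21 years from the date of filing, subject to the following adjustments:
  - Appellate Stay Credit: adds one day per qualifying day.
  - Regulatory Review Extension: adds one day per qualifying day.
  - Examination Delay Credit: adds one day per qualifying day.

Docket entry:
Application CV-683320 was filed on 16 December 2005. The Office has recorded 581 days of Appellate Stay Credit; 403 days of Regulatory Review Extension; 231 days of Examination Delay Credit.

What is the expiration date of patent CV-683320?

Base term: filing date + 21 years → 16 December 2026.
Appellate Stay Credit: +581 days → 19 July 2028.
Regulatory Review Extension: +403 days → 26 August 2029.
Examination Delay Credit: +231 days → 14 April 2030.

April 14, 2030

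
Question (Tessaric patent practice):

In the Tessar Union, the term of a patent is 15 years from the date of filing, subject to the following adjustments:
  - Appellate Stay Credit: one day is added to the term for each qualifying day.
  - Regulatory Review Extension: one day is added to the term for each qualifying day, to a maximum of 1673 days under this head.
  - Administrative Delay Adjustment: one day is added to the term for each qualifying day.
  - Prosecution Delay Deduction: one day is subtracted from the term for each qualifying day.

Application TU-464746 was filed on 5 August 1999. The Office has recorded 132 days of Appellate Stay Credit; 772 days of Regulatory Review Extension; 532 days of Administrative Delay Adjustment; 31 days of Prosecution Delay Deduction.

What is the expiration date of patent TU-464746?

Base term: filing date + 15 years → 5 August 2014.
Appellate Stay Credit: +132 days → 15 December 2014.
Regulatory Review Extension: 772 days (within the 1673-day cap) → +772 days → 25 January 2017.
Administrative Delay Adjustment: +532 days → 11 July 2018.
Prosecution Delay Deduction: −31 days → 10 June 2018.

2018-06-10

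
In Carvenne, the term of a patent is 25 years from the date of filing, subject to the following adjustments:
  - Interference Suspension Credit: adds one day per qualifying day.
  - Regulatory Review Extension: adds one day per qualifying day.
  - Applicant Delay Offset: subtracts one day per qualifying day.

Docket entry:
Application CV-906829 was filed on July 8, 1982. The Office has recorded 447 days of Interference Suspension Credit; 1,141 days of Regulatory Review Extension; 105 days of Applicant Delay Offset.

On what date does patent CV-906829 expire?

Base term: filing date + 25 years → 8 July 2007.
Interference Suspension Credit: +447 days → 27 September 2008.
Regulatory Review Extension: +1141 days → 12 November 2011.
Applicant Delay Offset: −105 days → 30 July 2011.

2011-07-30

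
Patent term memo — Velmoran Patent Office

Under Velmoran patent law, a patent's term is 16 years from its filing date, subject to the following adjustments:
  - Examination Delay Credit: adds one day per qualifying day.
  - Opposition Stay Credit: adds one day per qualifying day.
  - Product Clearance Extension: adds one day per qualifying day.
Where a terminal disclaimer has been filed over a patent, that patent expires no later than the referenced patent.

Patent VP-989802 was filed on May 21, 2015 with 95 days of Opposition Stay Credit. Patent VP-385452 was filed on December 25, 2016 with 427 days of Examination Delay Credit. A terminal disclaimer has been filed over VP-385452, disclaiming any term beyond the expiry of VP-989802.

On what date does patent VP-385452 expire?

Natural term of VP-385452:
  Base: filing + 16 years → 25 December 2032.
  Examination Delay Credit: +427 days → 25 February 2034.
Expiry of referenced patent VP-989802:
  Base: filing + 16 years → 21 May 2031.
  Opposition Stay Credit: +95 days → 24 August 2031.
Terminal disclaimer: VP-385452 expires on the earlier of 25 February 2034 and 24 August 2031.

August 24, 2031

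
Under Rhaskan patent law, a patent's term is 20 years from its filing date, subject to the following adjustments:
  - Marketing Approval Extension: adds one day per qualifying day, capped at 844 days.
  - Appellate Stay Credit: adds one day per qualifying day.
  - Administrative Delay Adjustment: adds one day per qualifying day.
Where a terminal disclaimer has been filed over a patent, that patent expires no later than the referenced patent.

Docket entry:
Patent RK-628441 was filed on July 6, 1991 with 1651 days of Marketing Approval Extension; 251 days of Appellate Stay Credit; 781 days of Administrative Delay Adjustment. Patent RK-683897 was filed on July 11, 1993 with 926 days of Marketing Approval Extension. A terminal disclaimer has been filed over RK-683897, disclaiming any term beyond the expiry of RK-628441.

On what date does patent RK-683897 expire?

Natural term of RK-683897:
  Base: filing + 20 years → 11 July 2013.
  Marketing Approval Extension: 926 days claimed exceeds the 844-day cap, so +844 days → 2 November 2015.
Expiry of referenced patent RK-628441:
  Base: filing + 20 years → 6 July 2011.
  Marketing Approval Extension: 1651 days claimed exceeds the 844-day cap, so +844 days → 27 October 2013.
  Appellate Stay Credit: +251 days → 5 July 2014.
  Administrative Delay Adjustment: +781 days → 24 August 2016.
Terminal disclaimer: RK-683897 expires on the earlier of 2 November 2015 and 24 August 2016.

November 2, 2015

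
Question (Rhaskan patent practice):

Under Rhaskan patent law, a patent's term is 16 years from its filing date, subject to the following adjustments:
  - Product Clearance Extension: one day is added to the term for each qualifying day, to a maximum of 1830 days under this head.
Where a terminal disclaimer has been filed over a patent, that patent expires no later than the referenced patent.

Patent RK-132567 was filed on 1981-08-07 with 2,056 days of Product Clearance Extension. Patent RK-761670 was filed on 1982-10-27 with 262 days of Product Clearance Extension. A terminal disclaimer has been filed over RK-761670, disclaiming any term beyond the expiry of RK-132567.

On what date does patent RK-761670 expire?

1999-07-16

Natural term of RK-761670:
  Base: filing + 16 years → 27 October 1998.
  Product Clearance Extension: 262 days (within the 1830-day cap) → +262 days → 16 July 1999.
Expiry of referenced patent RK-132567:
  Base: filing + 16 years → 7 August 1997.
  Product Clearance Extension: 2056 days claimed exceeds the 1830-day cap, so +1830 days → 11 August 2002.
Terminal disclaimer: RK-761670 expires on the earlier of 16 July 1999 and 11 August 2002.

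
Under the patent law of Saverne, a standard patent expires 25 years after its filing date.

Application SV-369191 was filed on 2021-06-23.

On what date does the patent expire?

Filing date + 25 years → 23 June 2046.

June 23, 2046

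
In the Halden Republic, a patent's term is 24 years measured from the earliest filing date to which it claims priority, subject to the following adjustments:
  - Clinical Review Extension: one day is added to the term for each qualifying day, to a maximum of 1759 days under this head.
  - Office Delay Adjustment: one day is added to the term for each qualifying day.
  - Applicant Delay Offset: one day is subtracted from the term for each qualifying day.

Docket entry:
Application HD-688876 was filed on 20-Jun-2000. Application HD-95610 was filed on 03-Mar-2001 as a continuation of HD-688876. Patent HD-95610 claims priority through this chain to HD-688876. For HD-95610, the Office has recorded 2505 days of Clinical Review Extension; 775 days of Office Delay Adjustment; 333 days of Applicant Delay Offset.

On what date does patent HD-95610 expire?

June 30, 2030

Earliest priority filing: 20 June 2000.
Base term: 20 June 2000 + 24 years → 20 June 2024.
Clinical Review Extension: 2505 days claimed exceeds the 1759-day cap, so +1759 days → 14 April 2029.
Office Delay Adjustment: +775 days → 29 May 2031.
Applicant Delay Offset: −333 days → 30 June 2030.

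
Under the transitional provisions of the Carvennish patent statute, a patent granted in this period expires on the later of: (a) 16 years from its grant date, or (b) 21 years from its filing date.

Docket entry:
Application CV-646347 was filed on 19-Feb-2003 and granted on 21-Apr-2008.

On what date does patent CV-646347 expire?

(a) grant + 16 years → 21 April 2024.
(b) filing + 21 years → 19 February 2024.
Later of the two: 21 April 2024.

2024-04-21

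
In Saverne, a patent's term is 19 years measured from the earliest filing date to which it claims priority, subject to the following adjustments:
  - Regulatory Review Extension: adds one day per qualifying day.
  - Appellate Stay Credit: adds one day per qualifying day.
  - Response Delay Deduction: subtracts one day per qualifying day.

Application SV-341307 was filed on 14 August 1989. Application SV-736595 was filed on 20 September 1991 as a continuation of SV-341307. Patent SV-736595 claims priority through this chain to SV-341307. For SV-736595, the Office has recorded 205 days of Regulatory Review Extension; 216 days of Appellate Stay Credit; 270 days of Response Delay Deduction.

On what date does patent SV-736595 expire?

2009-01-12

Earliest priority filing: 14 August 1989.
Base term: 14 August 1989 + 19 years → 14 August 2008.
Regulatory Review Extension: +205 days → 7 March 2009.
Appellate Stay Credit: +216 days → 9 October 2009.
Response Delay Deduction: −270 days → 12 January 2009.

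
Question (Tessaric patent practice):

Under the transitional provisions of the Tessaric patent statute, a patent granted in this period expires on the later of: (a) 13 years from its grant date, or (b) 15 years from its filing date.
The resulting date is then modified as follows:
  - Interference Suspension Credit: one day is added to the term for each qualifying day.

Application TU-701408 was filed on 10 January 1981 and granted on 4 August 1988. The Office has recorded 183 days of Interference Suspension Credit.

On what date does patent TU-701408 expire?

(a) grant + 13 years → 4 August 2001.
(b) filing + 15 years → 10 January 1996.
Later of the two: 4 August 2001.
Interference Suspension Credit: +183 days → 3 February 2002.

2002-02-03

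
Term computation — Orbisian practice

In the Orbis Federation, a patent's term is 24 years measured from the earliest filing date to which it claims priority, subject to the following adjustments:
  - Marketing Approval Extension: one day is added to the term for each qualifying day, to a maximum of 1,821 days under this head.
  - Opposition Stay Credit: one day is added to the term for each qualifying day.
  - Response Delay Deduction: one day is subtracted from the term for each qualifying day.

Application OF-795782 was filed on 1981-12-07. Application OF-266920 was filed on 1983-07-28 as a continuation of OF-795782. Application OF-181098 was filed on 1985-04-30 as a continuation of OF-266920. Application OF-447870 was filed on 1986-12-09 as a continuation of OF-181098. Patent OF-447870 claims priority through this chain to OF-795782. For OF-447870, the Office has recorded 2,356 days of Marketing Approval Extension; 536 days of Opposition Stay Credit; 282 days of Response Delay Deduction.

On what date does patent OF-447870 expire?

2011-08-13

Earliest priority filing: 7 December 1981.
Base term: 7 December 1981 + 24 years → 7 December 2005.
Marketing Approval Extension: 2356 days claimed exceeds the 1821-day cap, so +1821 days → 2 December 2010.
Opposition Stay Credit: +536 days → 21 May 2012.
Response Delay Deduction: −282 days → 13 August 2011.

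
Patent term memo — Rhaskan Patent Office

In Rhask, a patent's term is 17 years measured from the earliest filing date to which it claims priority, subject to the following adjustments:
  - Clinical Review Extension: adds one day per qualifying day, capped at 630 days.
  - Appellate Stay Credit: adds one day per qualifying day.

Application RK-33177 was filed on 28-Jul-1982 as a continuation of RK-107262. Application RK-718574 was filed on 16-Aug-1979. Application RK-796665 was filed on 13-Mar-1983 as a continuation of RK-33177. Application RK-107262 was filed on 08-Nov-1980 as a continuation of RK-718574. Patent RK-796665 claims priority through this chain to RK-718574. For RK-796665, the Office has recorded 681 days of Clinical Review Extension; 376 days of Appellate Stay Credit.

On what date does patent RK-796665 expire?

May 19, 1999

Earliest priority filing: 16 August 1979.
Base term: 16 August 1979 + 17 years → 16 August 1996.
Clinical Review Extension: 681 days claimed exceeds the 630-day cap, so +630 days → 8 May 1998.
Appellate Stay Credit: +376 days → 19 May 1999.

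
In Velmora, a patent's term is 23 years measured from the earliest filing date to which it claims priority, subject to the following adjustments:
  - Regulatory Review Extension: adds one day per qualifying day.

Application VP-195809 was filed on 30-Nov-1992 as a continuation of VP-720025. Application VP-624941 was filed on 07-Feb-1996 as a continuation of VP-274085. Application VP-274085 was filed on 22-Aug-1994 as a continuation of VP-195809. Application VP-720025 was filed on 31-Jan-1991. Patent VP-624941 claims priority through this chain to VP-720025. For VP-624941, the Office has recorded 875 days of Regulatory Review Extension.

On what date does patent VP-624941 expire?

June 24, 2016

Earliest priority filing: 31 January 1991.
Base term: 31 January 1991 + 23 years → 31 January 2014.
Regulatory Review Extension: +875 days → 24 June 2016.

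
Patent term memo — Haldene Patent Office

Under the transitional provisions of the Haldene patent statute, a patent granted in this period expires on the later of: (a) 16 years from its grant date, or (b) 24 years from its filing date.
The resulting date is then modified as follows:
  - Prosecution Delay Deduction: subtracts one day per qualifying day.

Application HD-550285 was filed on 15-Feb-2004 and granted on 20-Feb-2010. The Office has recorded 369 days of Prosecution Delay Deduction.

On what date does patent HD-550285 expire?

(a) grant + 16 years → 20 February 2026.
(b) filing + 24 years → 15 February 2028.
Later of the two: 15 February 2028.
Prosecution Delay Deduction: −369 days → 11 February 2027.

2027-02-11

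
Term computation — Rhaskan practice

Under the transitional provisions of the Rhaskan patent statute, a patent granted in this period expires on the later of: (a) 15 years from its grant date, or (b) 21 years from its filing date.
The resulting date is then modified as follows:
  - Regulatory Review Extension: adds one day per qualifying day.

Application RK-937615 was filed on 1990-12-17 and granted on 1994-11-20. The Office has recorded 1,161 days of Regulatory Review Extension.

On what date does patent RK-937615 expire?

2015-02-20

(a) grant + 15 years → 20 November 2009.
(b) filing + 21 years → 17 December 2011.
Later of the two: 17 December 2011.
Regulatory Review Extension: +1161 days → 20 February 2015.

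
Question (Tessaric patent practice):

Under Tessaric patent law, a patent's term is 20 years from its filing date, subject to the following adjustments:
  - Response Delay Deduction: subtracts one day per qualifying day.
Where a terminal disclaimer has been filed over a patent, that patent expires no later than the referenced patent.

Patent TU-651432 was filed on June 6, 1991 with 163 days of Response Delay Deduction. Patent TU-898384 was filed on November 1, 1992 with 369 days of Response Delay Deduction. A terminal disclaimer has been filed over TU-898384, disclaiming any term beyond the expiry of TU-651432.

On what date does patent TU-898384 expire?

December 25, 2010

Natural term of TU-898384:
  Base: filing + 20 years → 1 November 2012.
  Response Delay Deduction: −369 days → 29 October 2011.
Expiry of referenced patent TU-651432:
  Base: filing + 20 years → 6 June 2011.
  Response Delay Deduction: −163 days → 25 December 2010.
Terminal disclaimer: TU-898384 expires on the earlier of 29 October 2011 and 25 December 2010.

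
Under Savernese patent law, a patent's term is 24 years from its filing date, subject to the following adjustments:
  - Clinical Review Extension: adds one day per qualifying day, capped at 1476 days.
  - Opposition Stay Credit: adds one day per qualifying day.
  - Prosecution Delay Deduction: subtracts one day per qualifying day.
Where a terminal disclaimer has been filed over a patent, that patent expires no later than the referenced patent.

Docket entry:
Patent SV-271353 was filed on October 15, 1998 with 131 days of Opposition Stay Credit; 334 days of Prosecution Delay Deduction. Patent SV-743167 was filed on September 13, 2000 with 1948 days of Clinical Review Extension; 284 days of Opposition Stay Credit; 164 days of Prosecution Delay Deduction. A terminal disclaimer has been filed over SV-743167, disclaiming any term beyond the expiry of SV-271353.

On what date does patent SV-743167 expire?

March 26, 2022

Natural term of SV-743167:
  Base: filing + 24 years → 13 September 2024.
  Clinical Review Extension: 1948 days claimed exceeds the 1476-day cap, so +1476 days → 28 September 2028.
  Opposition Stay Credit: +284 days → 9 July 2029.
  Prosecution Delay Deduction: −164 days → 26 January 2029.
Expiry of referenced patent SV-271353:
  Base: filing + 24 years → 15 October 2022.
  Opposition Stay Credit: +131 days → 23 February 2023.
  Prosecution Delay Deduction: −334 days → 26 March 2022.
Terminal disclaimer: SV-743167 expires on the earlier of 26 January 2029 and 26 March 2022.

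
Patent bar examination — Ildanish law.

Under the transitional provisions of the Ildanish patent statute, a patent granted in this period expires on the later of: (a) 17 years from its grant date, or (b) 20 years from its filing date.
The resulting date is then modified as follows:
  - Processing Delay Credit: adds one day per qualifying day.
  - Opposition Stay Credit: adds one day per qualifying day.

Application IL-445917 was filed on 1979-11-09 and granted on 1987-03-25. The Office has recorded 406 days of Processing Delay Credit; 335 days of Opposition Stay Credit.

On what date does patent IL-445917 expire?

(a) grant + 17 years → 25 March 2004.
(b) filing + 20 years → 9 November 1999.
Later of the two: 25 March 2004.
Processing Delay Credit: +406 days → 5 May 2005.
Opposition Stay Credit: +335 days → 5 April 2006.

2006-04-05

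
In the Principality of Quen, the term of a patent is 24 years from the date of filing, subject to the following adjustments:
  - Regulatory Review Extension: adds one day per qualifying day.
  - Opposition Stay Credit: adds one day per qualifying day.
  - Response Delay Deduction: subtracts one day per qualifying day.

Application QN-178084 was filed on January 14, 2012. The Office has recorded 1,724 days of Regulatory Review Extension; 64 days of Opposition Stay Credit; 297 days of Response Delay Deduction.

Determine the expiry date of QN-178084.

Base term: filing date + 24 years → 14 January 2036.
Regulatory Review Extension: +1724 days → 3 October 2040.
Opposition Stay Credit: +64 days → 6 December 2040.
Response Delay Deduction: −297 days → 13 February 2040.

2040-02-13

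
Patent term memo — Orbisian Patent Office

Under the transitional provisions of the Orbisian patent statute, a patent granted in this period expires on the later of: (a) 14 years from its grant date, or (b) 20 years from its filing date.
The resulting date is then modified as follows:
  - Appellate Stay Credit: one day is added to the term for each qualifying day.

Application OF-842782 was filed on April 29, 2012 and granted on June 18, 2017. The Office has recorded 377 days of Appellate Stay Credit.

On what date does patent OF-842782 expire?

(a) grant + 14 years → 18 June 2031.
(b) filing + 20 years → 29 April 2032.
Later of the two: 29 April 2032.
Appellate Stay Credit: +377 days → 11 May 2033.

May 11, 2033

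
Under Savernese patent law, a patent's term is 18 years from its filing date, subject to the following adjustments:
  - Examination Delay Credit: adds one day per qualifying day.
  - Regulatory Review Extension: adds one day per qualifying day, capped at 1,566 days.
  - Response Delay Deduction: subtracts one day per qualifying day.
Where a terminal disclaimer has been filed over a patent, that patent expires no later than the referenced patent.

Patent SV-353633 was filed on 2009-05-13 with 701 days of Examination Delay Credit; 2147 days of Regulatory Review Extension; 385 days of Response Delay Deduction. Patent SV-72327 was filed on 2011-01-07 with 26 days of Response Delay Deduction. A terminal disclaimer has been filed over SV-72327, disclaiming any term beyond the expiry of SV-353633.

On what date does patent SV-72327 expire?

Natural term of SV-72327:
  Base: filing + 18 years → 7 January 2029.
  Response Delay Deduction: −26 days → 12 December 2028.
Expiry of referenced patent SV-353633:
  Base: filing + 18 years → 13 May 2027.
  Examination Delay Credit: +701 days → 13 April 2029.
  Regulatory Review Extension: 2147 days claimed exceeds the 1566-day cap, so +1566 days → 27 July 2033.
  Response Delay Deduction: −385 days → 7 July 2032.
Terminal disclaimer: SV-72327 expires on the earlier of 12 December 2028 and 7 July 2032.

December 12, 2028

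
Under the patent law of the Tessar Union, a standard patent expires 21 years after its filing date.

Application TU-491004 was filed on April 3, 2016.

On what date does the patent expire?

Filing date + 21 years → 3 April 2037.

2037-04-03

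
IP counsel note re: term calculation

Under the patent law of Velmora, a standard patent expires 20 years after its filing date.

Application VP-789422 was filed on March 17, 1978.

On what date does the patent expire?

Filing date + 20 years → 17 March 1998.

1998-03-17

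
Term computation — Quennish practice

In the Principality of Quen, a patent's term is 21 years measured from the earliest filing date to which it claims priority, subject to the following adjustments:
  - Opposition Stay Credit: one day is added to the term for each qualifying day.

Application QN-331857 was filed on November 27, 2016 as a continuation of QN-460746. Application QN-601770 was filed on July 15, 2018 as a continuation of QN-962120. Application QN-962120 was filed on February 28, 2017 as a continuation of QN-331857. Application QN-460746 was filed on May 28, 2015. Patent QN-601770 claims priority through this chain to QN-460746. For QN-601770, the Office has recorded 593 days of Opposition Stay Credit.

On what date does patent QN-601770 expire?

2038-01-11

Earliest priority filing: 28 May 2015.
Base term: 28 May 2015 + 21 years → 28 May 2036.
Opposition Stay Credit: +593 days → 11 January 2038.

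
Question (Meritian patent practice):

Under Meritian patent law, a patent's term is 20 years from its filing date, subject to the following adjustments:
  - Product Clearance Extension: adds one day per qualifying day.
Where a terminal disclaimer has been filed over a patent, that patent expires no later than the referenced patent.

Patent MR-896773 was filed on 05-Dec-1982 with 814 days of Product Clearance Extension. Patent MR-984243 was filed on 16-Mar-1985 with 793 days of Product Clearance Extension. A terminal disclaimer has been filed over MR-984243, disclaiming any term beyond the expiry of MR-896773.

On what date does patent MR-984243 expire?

Natural term of MR-984243:
  Base: filing + 20 years → 16 March 2005.
  Product Clearance Extension: +793 days → 18 May 2007.
Expiry of referenced patent MR-896773:
  Base: filing + 20 years → 5 December 2002.
  Product Clearance Extension: +814 days → 26 February 2005.
Terminal disclaimer: MR-984243 expires on the earlier of 18 May 2007 and 26 February 2005.

February 26, 2005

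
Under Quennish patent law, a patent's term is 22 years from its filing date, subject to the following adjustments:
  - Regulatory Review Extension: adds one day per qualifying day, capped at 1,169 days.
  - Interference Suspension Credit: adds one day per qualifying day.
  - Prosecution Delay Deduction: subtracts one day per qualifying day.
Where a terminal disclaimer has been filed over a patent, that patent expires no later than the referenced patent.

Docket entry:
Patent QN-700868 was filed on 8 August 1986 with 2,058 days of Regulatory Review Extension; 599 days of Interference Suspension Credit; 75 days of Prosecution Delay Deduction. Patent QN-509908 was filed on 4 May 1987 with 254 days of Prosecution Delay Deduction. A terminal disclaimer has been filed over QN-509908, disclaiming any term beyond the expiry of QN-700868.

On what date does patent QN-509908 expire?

August 23, 2008

Natural term of QN-509908:
  Base: filing + 22 years → 4 May 2009.
  Prosecution Delay Deduction: −254 days → 23 August 2008.
Expiry of referenced patent QN-700868:
  Base: filing + 22 years → 8 August 2008.
  Regulatory Review Extension: 2058 days claimed exceeds the 1169-day cap, so +1169 days → 21 October 2011.
  Interference Suspension Credit: +599 days → 11 June 2013.
  Prosecution Delay Deduction: −75 days → 28 March 2013.
Terminal disclaimer: QN-509908 expires on the earlier of 23 August 2008 and 28 March 2013.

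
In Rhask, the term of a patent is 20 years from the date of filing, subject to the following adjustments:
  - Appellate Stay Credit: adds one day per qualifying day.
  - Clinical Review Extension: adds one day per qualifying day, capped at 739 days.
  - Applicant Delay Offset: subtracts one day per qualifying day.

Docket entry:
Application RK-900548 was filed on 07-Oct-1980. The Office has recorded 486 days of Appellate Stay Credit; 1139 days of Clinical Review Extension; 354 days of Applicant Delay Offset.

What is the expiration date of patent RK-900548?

February 25, 2003

Base term: filing date + 20 years → 7 October 2000.
Appellate Stay Credit: +486 days → 5 February 2002.
Clinical Review Extension: 1139 days claimed exceeds the 739-day cap, so +739 days → 14 February 2004.
Applicant Delay Offset: −354 days → 25 February 2003.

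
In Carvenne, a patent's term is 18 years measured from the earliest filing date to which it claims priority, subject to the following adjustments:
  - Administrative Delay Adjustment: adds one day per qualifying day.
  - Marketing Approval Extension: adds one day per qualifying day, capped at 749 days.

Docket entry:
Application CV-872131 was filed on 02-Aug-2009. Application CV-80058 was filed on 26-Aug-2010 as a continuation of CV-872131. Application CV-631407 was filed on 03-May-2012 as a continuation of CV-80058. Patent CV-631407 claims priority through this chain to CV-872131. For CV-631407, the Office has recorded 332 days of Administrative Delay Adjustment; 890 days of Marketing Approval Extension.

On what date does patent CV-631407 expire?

July 18, 2030

Earliest priority filing: 2 August 2009.
Base term: 2 August 2009 + 18 years → 2 August 2027.
Administrative Delay Adjustment: +332 days → 29 June 2028.
Marketing Approval Extension: 890 days claimed exceeds the 749-day cap, so +749 days → 18 July 2030.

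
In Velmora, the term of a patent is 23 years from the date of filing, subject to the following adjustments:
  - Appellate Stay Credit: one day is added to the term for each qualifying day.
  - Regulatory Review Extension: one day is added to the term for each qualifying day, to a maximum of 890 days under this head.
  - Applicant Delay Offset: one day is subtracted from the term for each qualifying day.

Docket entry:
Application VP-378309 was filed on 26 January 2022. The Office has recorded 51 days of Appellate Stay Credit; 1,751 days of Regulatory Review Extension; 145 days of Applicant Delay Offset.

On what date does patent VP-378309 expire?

2047-04-02

Base term: filing date + 23 years → 26 January 2045.
Appellate Stay Credit: +51 days → 18 March 2045.
Regulatory Review Extension: 1751 days claimed exceeds the 890-day cap, so +890 days → 25 August 2047.
Applicant Delay Offset: −145 days → 2 April 2047.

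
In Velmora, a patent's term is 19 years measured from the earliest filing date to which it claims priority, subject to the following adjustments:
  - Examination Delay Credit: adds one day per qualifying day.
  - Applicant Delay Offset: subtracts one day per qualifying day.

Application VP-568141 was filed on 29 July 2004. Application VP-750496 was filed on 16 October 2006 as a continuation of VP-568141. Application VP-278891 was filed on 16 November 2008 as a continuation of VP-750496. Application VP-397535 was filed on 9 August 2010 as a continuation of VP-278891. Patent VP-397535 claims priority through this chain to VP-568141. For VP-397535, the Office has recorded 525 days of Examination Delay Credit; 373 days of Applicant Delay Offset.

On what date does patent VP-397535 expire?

Earliest priority filing: 29 July 2004.
Base term: 29 July 2004 + 19 years → 29 July 2023.
Examination Delay Credit: +525 days → 4 January 2025.
Applicant Delay Offset: −373 days → 28 December 2023.

December 28, 2023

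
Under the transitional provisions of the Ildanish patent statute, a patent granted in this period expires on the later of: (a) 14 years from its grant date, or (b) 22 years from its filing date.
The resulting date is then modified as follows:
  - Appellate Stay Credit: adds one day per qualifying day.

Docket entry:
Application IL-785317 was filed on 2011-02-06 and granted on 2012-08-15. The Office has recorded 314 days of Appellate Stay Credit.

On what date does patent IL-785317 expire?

(a) grant + 14 years → 15 August 2026.
(b) filing + 22 years → 6 February 2033.
Later of the two: 6 February 2033.
Appellate Stay Credit: +314 days → 17 December 2033.

2033-12-17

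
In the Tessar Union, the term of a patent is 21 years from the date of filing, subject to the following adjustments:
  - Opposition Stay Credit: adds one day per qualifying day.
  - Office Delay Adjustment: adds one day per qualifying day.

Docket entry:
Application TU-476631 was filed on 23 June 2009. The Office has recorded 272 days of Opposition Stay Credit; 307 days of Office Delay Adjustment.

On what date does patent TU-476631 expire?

January 23, 2032

Base term: filing date + 21 years → 23 June 2030.
Opposition Stay Credit: +272 days → 22 March 2031.
Office Delay Adjustment: +307 days → 23 January 2032.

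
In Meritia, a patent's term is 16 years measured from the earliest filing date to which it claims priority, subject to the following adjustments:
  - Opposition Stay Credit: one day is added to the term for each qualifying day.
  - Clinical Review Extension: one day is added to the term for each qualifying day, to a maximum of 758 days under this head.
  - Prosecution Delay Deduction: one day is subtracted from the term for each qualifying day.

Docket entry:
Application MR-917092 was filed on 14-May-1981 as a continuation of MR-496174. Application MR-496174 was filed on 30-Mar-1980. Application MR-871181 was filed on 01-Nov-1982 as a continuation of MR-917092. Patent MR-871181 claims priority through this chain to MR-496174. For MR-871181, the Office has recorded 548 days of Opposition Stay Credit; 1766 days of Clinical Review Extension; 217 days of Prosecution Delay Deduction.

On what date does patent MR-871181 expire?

1999-03-24

Earliest priority filing: 30 March 1980.
Base term: 30 March 1980 + 16 years → 30 March 1996.
Opposition Stay Credit: +548 days → 29 September 1997.
Clinical Review Extension: 1766 days claimed exceeds the 758-day cap, so +758 days → 27 October 1999.
Prosecution Delay Deduction: −217 days → 24 March 1999.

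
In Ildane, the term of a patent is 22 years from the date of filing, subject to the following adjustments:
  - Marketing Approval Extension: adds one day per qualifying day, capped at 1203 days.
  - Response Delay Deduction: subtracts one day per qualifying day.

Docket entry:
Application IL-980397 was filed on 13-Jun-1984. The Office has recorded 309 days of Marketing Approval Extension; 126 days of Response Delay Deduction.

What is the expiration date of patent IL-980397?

December 13, 2006

Base term: filing date + 22 years → 13 June 2006.
Marketing Approval Extension: 309 days (within the 1203-day cap) → +309 days → 18 April 2007.
Response Delay Deduction: −126 days → 13 December 2006.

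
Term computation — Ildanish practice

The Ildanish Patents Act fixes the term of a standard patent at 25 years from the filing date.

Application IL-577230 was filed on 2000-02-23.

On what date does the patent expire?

2025-02-23

Filing date + 25 years → 23 February 2025.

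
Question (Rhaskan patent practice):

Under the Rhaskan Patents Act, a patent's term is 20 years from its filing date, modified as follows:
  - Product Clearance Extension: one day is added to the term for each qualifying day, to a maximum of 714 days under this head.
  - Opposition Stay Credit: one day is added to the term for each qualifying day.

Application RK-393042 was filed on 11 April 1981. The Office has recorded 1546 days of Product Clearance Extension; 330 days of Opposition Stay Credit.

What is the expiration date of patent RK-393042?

February 19, 2004

Base term: filing date + 20 years → 11 April 2001.
Product Clearance Extension: 1546 days claimed exceeds the 714-day cap, so +714 days → 26 March 2003.
Opposition Stay Credit: +330 days → 19 February 2004.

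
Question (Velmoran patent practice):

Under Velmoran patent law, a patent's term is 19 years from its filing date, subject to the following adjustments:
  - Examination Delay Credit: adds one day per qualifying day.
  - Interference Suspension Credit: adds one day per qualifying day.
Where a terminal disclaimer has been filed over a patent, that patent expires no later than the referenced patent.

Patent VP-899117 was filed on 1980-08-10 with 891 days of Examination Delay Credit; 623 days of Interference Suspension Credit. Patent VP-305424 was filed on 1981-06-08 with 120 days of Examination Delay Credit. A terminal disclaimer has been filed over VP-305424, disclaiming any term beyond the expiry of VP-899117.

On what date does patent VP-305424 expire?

2000-10-06

Natural term of VP-305424:
  Base: filing + 19 years → 8 June 2000.
  Examination Delay Credit: +120 days → 6 October 2000.
Expiry of referenced patent VP-899117:
  Base: filing + 19 years → 10 August 1999.
  Examination Delay Credit: +891 days → 17 January 2002.
  Interference Suspension Credit: +623 days → 2 October 2003.
Terminal disclaimer: VP-305424 expires on the earlier of 6 October 2000 and 2 October 2003.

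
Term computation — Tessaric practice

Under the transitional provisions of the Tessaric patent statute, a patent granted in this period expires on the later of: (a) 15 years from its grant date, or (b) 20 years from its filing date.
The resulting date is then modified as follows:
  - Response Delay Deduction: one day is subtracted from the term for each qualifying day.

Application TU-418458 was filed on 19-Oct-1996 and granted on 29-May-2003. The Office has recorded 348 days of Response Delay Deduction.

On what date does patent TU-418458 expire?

(a) grant + 15 years → 29 May 2018.
(b) filing + 20 years → 19 October 2016.
Later of the two: 29 May 2018.
Response Delay Deduction: −348 days → 15 June 2017.

2017-06-15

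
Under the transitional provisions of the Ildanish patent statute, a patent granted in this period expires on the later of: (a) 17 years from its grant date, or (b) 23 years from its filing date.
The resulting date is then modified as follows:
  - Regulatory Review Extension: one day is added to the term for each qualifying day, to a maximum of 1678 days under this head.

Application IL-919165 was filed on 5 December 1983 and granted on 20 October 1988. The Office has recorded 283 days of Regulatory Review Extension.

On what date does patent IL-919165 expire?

September 14, 2007

(a) grant + 17 years → 20 October 2005.
(b) filing + 23 years → 5 December 2006.
Later of the two: 5 December 2006.
Regulatory Review Extension: 283 days (within the 1678-day cap) → +283 days → 14 September 2007.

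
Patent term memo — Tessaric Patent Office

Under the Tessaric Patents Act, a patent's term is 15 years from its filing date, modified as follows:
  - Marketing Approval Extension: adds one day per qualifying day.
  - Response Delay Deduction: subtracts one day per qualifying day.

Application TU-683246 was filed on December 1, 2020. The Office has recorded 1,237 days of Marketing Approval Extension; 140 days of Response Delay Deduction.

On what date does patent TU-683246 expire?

December 2, 2038

Base term: filing date + 15 years → 1 December 2035.
Marketing Approval Extension: +1237 days → 21 April 2039.
Response Delay Deduction: −140 days → 2 December 2038.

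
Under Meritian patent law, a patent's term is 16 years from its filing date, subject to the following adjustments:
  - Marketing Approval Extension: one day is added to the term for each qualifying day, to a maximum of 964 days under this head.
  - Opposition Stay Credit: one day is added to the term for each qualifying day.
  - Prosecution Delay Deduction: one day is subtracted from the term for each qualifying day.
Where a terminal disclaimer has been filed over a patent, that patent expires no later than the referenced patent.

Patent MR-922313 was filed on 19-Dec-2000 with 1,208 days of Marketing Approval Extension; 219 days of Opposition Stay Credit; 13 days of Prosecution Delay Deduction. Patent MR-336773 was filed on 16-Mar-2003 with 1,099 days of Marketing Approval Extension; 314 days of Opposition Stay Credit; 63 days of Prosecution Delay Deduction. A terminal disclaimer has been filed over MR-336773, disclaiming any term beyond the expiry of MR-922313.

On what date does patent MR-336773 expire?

Natural term of MR-336773:
  Base: filing + 16 years → 16 March 2019.
  Marketing Approval Extension: 1099 days claimed exceeds the 964-day cap, so +964 days → 4 November 2021.
  Opposition Stay Credit: +314 days → 14 September 2022.
  Prosecution Delay Deduction: −63 days → 13 July 2022.
Expiry of referenced patent MR-922313:
  Base: filing + 16 years → 19 December 2016.
  Marketing Approval Extension: 1208 days claimed exceeds the 964-day cap, so +964 days → 10 August 2019.
  Opposition Stay Credit: +219 days → 16 March 2020.
  Prosecution Delay Deduction: −13 days → 3 March 2020.
Terminal disclaimer: MR-336773 expires on the earlier of 13 July 2022 and 3 March 2020.

2020-03-03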